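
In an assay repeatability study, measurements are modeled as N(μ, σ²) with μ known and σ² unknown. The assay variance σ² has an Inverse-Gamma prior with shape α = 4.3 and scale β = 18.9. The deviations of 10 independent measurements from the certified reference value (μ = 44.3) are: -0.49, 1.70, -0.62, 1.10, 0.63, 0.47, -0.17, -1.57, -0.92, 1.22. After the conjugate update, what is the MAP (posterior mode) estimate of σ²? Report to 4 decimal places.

2.3287

With known mean μ and an Inverse-Gamma(α, β) prior on σ², the Normal likelihood is conjugate: posterior is Inv-Gamma(α + n/2, β + Σ(xᵢ−μ)²/2).
Σ(xᵢ−μ)² = (-0.49)² + (1.70)² + (-0.62)² + (1.10)² + (0.63)² + (0.47)² + (-0.17)² + (-1.57)² + (-0.92)² + (1.22)² = 10.1709.
Posterior: Inv-Gamma(4.3 + 10/2, 18.9 + 10.1709/2) = Inv-Gamma(9.30, 23.98545).
Mode = β/(α+1) = 23.98545/10.30 = 2.3287.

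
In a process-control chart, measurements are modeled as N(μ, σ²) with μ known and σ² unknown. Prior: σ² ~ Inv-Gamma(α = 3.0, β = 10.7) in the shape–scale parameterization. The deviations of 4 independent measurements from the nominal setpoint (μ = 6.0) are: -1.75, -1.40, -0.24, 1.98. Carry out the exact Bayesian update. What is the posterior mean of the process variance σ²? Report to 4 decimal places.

3.8001

With known mean μ and an Inverse-Gamma(α, β) prior on σ², the Normal likelihood is conjugate: posterior is Inv-Gamma(α + n/2, β + Σ(xᵢ−μ)²/2).
Σ(xᵢ−μ)² = (-1.75)² + (-1.40)² + (-0.24)² + (1.98)² = 9.0005.
Posterior: Inv-Gamma(3.0 + 4/2, 10.7 + 9.0005/2) = Inv-Gamma(5.00, 15.20025).
E[σ²|data] = β/(α−1) = 15.20025/4.00 = 3.8001.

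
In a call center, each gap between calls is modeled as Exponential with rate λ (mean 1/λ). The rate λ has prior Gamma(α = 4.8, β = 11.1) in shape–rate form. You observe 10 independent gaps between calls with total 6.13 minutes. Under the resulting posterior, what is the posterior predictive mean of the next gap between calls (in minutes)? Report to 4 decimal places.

With a Gamma(shape α, rate β) prior on the exponential rate λ, the posterior after n observations with total T = Σxᵢ is Gamma(α+n, β+T).
Posterior: Gamma(4.8+10, 11.1+6.13) = Gamma(14.8, 17.23).
The predictive distribution for the next observation is Lomax; its mean is β/(α−1) = 17.23/13.8 = 1.2486.

1.2486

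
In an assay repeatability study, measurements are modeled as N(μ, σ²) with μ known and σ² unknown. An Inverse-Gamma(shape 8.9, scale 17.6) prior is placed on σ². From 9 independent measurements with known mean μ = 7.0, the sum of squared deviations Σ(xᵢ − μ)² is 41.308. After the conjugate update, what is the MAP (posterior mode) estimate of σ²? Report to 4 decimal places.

With known mean μ and an Inverse-Gamma(α, β) prior on σ², the Normal likelihood is conjugate: posterior is Inv-Gamma(α + n/2, β + Σ(xᵢ−μ)²/2).
Posterior: Inv-Gamma(8.9 + 9/2, 17.6 + 41.308/2) = Inv-Gamma(13.40, 38.2540).
Mode = β/(α+1) = 38.2540/14.40 = 2.6565.

2.6565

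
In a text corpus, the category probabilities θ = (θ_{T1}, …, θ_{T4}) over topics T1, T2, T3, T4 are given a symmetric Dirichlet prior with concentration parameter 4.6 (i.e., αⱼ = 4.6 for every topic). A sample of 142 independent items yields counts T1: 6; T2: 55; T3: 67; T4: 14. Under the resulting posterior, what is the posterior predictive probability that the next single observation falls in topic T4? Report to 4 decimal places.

The Dirichlet prior is conjugate to the Multinomial likelihood: each posterior αⱼ = prior αⱼ + observed count nⱼ.
Posterior concentration: (10.6, 59.6, 71.6, 18.6), total = 160.4.
P(next = T4 | data) = α_{T4}/Σα = 0.1160.

0.1160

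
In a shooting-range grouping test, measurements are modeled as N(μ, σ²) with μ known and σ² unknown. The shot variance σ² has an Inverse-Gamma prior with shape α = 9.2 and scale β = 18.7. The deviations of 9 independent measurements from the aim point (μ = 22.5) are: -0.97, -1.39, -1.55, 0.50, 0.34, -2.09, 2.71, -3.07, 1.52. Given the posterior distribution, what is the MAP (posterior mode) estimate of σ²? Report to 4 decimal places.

2.2615

With known mean μ and an Inverse-Gamma(α, β) prior on σ², the Normal likelihood is conjugate: posterior is Inv-Gamma(α + n/2, β + Σ(xᵢ−μ)²/2).
Σ(xᵢ−μ)² = (-0.97)² + (-1.39)² + (-1.55)² + (0.50)² + (0.34)² + (-2.09)² + (2.71)² + (-3.07)² + (1.52)² = 29.0886.
Posterior: Inv-Gamma(9.2 + 9/2, 18.7 + 29.0886/2) = Inv-Gamma(13.70, 33.24430).
Mode = β/(α+1) = 33.24430/14.70 = 2.2615.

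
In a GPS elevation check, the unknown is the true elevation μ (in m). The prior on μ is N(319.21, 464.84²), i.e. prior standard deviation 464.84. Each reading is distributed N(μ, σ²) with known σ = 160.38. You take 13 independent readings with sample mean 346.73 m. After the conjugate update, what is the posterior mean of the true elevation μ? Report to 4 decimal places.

For Normal data with known variance σ², a Normal(μ₀, σ₀²) prior on μ is conjugate. Posterior precision = 1/σ₀² + n/σ²; posterior mean is the precision-weighted average of μ₀ and x̄.
n·x̄ = 13·346.73 = 4507.49.
σ₀² = 464.84² = 216076.2256, σ² = 160.38² = 25721.7444; σ² + n·σ₀² = 25721.7444 + 13·216076.2256 = 2834712.6772.
Posterior mean = (μ₀/σ₀² + n·x̄/σ²)/(1/σ₀² + n/σ²) = (σ²·μ₀ + σ₀²·n·x̄)/(σ² + n·σ₀²) = (25721.7444·319.21 + 216076.2256·4507.49)/2834712.6772 = 982172064.159668/2834712.6772 = 346.4803.

346.4803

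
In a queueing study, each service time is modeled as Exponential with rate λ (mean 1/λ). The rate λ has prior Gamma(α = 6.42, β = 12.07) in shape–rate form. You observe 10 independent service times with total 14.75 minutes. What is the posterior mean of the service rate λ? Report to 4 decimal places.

0.6122

With a Gamma(shape α, rate β) prior on the exponential rate λ, the posterior after n observations with total T = Σxᵢ is Gamma(α+n, β+T).
Posterior: Gamma(6.42+10, 12.07+14.75) = Gamma(16.42, 26.82).
Posterior mean of λ = α/β = 16.42/26.82 = 0.6122.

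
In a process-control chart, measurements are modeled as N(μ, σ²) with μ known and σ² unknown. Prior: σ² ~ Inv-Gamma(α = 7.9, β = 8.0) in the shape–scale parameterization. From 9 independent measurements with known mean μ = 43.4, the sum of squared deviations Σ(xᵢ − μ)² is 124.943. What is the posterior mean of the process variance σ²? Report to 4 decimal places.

With known mean μ and an Inverse-Gamma(α, β) prior on σ², the Normal likelihood is conjugate: posterior is Inv-Gamma(α + n/2, β + Σ(xᵢ−μ)²/2).
Posterior: Inv-Gamma(7.9 + 9/2, 8.0 + 124.943/2) = Inv-Gamma(12.40, 70.4715).
E[σ²|data] = β/(α−1) = 70.4715/11.40 = 6.1817.

6.1817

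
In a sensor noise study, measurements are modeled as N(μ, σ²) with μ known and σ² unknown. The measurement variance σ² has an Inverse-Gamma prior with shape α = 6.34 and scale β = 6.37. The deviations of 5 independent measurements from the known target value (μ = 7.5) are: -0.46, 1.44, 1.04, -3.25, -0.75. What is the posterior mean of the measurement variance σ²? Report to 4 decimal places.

With known mean μ and an Inverse-Gamma(α, β) prior on σ², the Normal likelihood is conjugate: posterior is Inv-Gamma(α + n/2, β + Σ(xᵢ−μ)²/2).
Σ(xᵢ−μ)² = (-0.46)² + (1.44)² + (1.04)² + (-3.25)² + (-0.75)² = 14.4918.
Posterior: Inv-Gamma(6.34 + 5/2, 6.37 + 14.4918/2) = Inv-Gamma(8.84, 13.61590).
E[σ²|data] = β/(α−1) = 13.61590/7.84 = 1.7367.

1.7367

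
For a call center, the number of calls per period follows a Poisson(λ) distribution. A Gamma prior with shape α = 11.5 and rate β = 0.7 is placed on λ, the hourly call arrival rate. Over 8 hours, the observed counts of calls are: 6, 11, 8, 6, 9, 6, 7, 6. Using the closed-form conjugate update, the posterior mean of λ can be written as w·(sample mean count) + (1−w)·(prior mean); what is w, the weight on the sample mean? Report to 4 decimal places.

With a Gamma(shape α, rate β) prior, the Poisson likelihood is conjugate: the posterior is Gamma(α + ΣXᵢ, β + n).
Posterior mean = (α₀+S)/(β₀+n) = [n/(β₀+n)]·(S/n) + [β₀/(β₀+n)]·(α₀/β₀), so only n and β₀ enter the weight.
Weight on data w = n/(β₀+n) = 8/(0.7+8) = 8/8.7 = 0.9195.

0.9195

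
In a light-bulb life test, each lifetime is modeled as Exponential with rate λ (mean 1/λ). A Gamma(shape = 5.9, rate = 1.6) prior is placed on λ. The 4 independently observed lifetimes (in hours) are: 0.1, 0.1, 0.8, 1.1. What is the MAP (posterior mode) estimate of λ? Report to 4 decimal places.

With a Gamma(shape α, rate β) prior on the exponential rate λ, the posterior after n observations with total T = Σxᵢ is Gamma(α+n, β+T).
Sum of observations T = 2.1 hours; n = 4.
Posterior: Gamma(5.9+4, 1.6+2.1) = Gamma(9.9, 3.7).
Mode = (α−1)/β = 2.4054.

2.4054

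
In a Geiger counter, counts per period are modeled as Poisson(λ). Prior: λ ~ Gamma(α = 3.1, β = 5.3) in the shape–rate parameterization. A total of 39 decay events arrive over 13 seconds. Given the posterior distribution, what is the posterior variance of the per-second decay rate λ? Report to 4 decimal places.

0.1257

With a Gamma(shape α, rate β) prior, the Poisson likelihood is conjugate: the posterior is Gamma(α + ΣXᵢ, β + n).
Posterior: Gamma(α+S, β+n) = Gamma(3.1+39, 5.3+13) = Gamma(42.1, 18.3).
Var = α/β² = 42.1/18.3² = 0.1257.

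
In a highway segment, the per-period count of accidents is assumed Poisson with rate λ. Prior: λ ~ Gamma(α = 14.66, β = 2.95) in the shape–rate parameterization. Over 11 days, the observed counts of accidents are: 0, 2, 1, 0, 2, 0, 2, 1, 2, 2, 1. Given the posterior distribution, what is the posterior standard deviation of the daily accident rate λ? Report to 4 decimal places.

0.3770

With a Gamma(shape α, rate β) prior, the Poisson likelihood is conjugate: the posterior is Gamma(α + ΣXᵢ, β + n).
Sum of counts S = 13 over n = 11 days.
Posterior: Gamma(α+S, β+n) = Gamma(14.66+13, 2.95+11) = Gamma(27.66, 13.95).
SD = √α/β = √27.66/13.95 = 0.3770.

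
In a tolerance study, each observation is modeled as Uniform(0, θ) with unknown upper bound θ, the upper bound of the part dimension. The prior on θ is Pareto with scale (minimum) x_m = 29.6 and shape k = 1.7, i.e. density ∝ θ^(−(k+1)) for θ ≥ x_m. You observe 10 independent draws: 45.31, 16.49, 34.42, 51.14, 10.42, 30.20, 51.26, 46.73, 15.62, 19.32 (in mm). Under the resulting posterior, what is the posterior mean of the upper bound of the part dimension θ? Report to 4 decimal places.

A Pareto(scale x_m, shape k) prior on the upper bound θ of Uniform(0, θ) is conjugate: posterior is Pareto(max(x_m, max xᵢ), k + n).
Sample maximum = 51.26; prior scale x_m = 29.6 → posterior scale = max = 51.26.
Posterior shape = 1.7 + 10 = 11.7.
E[θ|data] = k·x_m/(k−1) = 11.7·51.26/10.7 = 56.0507.

56.0507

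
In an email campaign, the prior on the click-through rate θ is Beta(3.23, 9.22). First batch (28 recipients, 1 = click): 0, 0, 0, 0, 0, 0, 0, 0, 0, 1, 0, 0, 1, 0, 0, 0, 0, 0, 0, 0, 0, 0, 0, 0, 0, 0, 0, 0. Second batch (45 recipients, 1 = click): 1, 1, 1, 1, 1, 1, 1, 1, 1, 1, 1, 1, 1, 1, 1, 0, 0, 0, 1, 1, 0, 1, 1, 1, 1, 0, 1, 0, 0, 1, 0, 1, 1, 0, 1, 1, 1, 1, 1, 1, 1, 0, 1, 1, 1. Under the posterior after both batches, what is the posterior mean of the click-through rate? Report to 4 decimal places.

The Beta prior is conjugate to a Binomial/Bernoulli likelihood; the update adds successes to α and failures to β.
After batch 1: Beta(3.23+2, 9.22+26) = Beta(5.23, 35.22).
After batch 2: Beta(5.23+35, 35.22+10) = Beta(40.23, 45.22).
Posterior mean = α/(α+β) = 40.23/85.45 = 0.4708.

0.4708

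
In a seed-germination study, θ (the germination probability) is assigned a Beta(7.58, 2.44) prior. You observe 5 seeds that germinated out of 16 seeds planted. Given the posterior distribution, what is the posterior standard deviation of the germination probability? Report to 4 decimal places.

0.0961

The Beta prior is conjugate to a Binomial/Bernoulli likelihood; the update adds successes to α and failures to β.
Posterior: Beta(α+k, β+n−k) = Beta(7.58+5, 2.44+11) = Beta(12.58, 13.44).
Var = αβ/((α+β)²(α+β+1)) = 12.58·13.44/(26.02²·27.02) = 0.00924230; SD = √0.00924230 = 0.0961.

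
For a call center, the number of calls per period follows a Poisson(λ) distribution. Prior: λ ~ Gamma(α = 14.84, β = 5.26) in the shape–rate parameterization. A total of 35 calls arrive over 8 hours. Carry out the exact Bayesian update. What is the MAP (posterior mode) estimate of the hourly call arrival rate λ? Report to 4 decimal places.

With a Gamma(shape α, rate β) prior, the Poisson likelihood is conjugate: the posterior is Gamma(α + ΣXᵢ, β + n).
Posterior: Gamma(α+S, β+n) = Gamma(14.84+35, 5.26+8) = Gamma(49.84, 13.26).
Mode of Gamma(α,β) for α≥1 is (α−1)/β = 48.84/13.26 = 3.6833.

3.6833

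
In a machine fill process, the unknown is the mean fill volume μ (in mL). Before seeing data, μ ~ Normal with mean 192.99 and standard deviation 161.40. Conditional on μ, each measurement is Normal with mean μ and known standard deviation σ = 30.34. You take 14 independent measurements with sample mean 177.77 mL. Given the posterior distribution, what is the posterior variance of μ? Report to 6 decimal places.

For Normal data with known variance σ², a Normal(μ₀, σ₀²) prior on μ is conjugate. Posterior precision = 1/σ₀² + n/σ²; posterior mean is the precision-weighted average of μ₀ and x̄.
σ₀² = 161.40² = 26049.96, σ² = 30.34² = 920.5156; σ² + n·σ₀² = 920.5156 + 14·26049.96 = 365619.9556.
Posterior precision = 1/σ₀² + n/σ² = 1/26049.96 + 14/920.5156 = (σ² + n·σ₀²)/(σ₀²σ²) = 365619.9556/(26049.96·920.5156); posterior variance σₙ² = σ₀²σ²/(σ² + n·σ₀²) = 26049.96·920.5156/365619.9556 = 65.585574.

65.585574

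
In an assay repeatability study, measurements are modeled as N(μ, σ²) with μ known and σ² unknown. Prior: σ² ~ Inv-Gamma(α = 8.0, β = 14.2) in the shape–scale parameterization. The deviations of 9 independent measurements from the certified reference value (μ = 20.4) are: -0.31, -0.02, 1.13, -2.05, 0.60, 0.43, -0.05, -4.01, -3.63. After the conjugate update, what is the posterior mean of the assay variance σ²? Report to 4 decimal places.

2.7731

With known mean μ and an Inverse-Gamma(α, β) prior on σ², the Normal likelihood is conjugate: posterior is Inv-Gamma(α + n/2, β + Σ(xᵢ−μ)²/2).
Σ(xᵢ−μ)² = (-0.31)² + (-0.02)² + (1.13)² + (-2.05)² + (0.60)² + (0.43)² + (-0.05)² + (-4.01)² + (-3.63)² = 35.3803.
Posterior: Inv-Gamma(8.0 + 9/2, 14.2 + 35.3803/2) = Inv-Gamma(12.50, 31.89015).
E[σ²|data] = β/(α−1) = 31.89015/11.50 = 2.7731.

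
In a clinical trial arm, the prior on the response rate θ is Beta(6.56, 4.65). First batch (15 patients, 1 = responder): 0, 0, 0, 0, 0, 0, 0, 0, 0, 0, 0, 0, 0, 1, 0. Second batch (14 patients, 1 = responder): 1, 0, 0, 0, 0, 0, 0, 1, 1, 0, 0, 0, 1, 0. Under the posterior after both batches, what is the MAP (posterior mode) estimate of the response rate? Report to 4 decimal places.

0.2764

The Beta prior is conjugate to a Binomial/Bernoulli likelihood; the update adds successes to α and failures to β.
After batch 1: Beta(6.56+1, 4.65+14) = Beta(7.56, 18.65).
After batch 2: Beta(7.56+4, 18.65+10) = Beta(11.56, 28.65).
Mode of Beta(a,b) for a,b>1 is (a−1)/(a+b−2) = 10.56/38.21 = 0.2764.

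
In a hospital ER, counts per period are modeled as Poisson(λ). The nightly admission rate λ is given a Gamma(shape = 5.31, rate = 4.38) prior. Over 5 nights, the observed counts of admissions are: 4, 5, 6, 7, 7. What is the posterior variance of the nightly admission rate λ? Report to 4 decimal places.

0.3900

With a Gamma(shape α, rate β) prior, the Poisson likelihood is conjugate: the posterior is Gamma(α + ΣXᵢ, β + n).
Sum of counts S = 29 over n = 5 nights.
Posterior: Gamma(α+S, β+n) = Gamma(5.31+29, 4.38+5) = Gamma(34.31, 9.38).
Var = α/β² = 34.31/9.38² = 0.3900.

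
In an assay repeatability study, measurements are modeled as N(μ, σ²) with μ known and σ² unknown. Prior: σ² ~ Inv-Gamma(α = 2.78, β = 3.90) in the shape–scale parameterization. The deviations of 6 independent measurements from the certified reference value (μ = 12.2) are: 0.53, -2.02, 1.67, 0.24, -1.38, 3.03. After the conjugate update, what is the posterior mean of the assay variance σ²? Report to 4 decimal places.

2.7294

With known mean μ and an Inverse-Gamma(α, β) prior on σ², the Normal likelihood is conjugate: posterior is Inv-Gamma(α + n/2, β + Σ(xᵢ−μ)²/2).
Σ(xᵢ−μ)² = (0.53)² + (-2.02)² + (1.67)² + (0.24)² + (-1.38)² + (3.03)² = 18.2931.
Posterior: Inv-Gamma(2.78 + 6/2, 3.90 + 18.2931/2) = Inv-Gamma(5.78, 13.04655).
E[σ²|data] = β/(α−1) = 13.04655/4.78 = 2.7294.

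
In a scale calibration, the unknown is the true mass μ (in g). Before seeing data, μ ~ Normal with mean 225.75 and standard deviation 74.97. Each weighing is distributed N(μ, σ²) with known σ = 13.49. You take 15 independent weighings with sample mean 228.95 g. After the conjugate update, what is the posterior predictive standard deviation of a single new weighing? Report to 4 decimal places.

13.9315

For Normal data with known variance σ², a Normal(μ₀, σ₀²) prior on μ is conjugate. Posterior precision = 1/σ₀² + n/σ²; posterior mean is the precision-weighted average of μ₀ and x̄.
σ₀² = 74.97² = 5620.5009, σ² = 13.49² = 181.9801; σ² + n·σ₀² = 181.9801 + 15·5620.5009 = 84489.4936.
Posterior precision = 1/σ₀² + n/σ² = 1/5620.5009 + 15/181.9801 = (σ² + n·σ₀²)/(σ₀²σ²) = 84489.4936/(5620.5009·181.9801); posterior variance σₙ² = σ₀²σ²/(σ² + n·σ₀²) = 5620.5009·181.9801/84489.4936 = 12.105876.
Predictive variance for one new observation = σₙ² + σ² = 5620.5009·181.9801/84489.4936 + 181.9801 = σ²·(σ₀² + 84489.4936)/84489.4936 = 181.9801·90109.9945/84489.4936 = 194.085976; SD = √(181.9801·90109.9945/84489.4936) = 13.9315.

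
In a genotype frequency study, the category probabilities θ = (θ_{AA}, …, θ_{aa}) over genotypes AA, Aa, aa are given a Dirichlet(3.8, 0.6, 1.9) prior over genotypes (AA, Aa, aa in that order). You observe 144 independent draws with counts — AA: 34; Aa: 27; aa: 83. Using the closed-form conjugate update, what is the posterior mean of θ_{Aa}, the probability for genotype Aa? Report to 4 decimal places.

The Dirichlet prior is conjugate to the Multinomial likelihood: each posterior αⱼ = prior αⱼ + observed count nⱼ.
Posterior concentration: (37.8, 27.6, 84.9), total = 150.3.
E[θ_{Aa}|data] = α_{Aa}/Σα = 27.6/150.3 = 0.1836.

0.1836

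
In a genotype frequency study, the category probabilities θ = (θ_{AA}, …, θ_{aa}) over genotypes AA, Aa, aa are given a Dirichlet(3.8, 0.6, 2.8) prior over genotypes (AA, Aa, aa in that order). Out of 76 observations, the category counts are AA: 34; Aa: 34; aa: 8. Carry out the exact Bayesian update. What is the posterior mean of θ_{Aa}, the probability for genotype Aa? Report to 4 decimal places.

0.4159

The Dirichlet prior is conjugate to the Multinomial likelihood: each posterior αⱼ = prior αⱼ + observed count nⱼ.
Posterior concentration: (37.8, 34.6, 10.8), total = 83.2.
E[θ_{Aa}|data] = α_{Aa}/Σα = 34.6/83.2 = 0.4159.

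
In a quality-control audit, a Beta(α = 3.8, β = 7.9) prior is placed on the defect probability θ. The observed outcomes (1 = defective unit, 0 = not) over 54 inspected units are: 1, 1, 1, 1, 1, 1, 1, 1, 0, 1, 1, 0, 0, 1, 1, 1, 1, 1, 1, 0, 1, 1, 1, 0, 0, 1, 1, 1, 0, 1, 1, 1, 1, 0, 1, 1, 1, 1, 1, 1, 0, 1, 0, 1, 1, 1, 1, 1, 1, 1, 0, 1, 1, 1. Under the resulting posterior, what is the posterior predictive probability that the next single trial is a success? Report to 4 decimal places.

The Beta prior is conjugate to a Binomial/Bernoulli likelihood; the update adds successes to α and failures to β.
Posterior: Beta(α+k, β+n−k) = Beta(3.8+43, 7.9+11) = Beta(46.8, 18.9).
For a single future Bernoulli trial, P(success | data) = α/(α+β) = 0.7123.

0.7123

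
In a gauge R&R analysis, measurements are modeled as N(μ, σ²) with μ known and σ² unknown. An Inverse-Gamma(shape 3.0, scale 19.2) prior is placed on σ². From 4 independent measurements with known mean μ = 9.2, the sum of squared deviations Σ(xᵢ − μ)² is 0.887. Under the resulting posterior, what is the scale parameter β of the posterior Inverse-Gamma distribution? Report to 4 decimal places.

With known mean μ and an Inverse-Gamma(α, β) prior on σ², the Normal likelihood is conjugate: posterior is Inv-Gamma(α + n/2, β + Σ(xᵢ−μ)²/2).
Posterior: Inv-Gamma(3.0 + 4/2, 19.2 + 0.887/2) = Inv-Gamma(5.00, 19.6435).
Posterior β = 19.6435.

19.6435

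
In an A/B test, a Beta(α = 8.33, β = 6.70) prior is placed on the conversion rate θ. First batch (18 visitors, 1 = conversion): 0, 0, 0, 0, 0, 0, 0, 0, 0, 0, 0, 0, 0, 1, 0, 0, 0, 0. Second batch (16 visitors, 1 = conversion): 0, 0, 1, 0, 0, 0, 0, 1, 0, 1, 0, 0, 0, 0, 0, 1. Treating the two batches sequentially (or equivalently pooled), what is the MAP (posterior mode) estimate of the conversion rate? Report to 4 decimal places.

The Beta prior is conjugate to a Binomial/Bernoulli likelihood; the update adds successes to α and failures to β.
After batch 1: Beta(8.33+1, 6.70+17) = Beta(9.33, 23.70).
After batch 2: Beta(9.33+4, 23.70+12) = Beta(13.33, 35.70).
Mode of Beta(a,b) for a,b>1 is (a−1)/(a+b−2) = 12.33/47.03 = 0.2622.

0.2622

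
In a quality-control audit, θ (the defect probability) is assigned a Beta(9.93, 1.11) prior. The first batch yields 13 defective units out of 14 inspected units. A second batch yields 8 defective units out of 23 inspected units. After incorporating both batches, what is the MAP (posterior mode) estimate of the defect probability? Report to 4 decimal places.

0.6501

The Beta prior is conjugate to a Binomial/Bernoulli likelihood; the update adds successes to α and failures to β.
After batch 1: Beta(9.93+13, 1.11+1) = Beta(22.93, 2.11).
After batch 2: Beta(22.93+8, 2.11+15) = Beta(30.93, 17.11).
Mode of Beta(a,b) for a,b>1 is (a−1)/(a+b−2) = 29.93/46.04 = 0.6501.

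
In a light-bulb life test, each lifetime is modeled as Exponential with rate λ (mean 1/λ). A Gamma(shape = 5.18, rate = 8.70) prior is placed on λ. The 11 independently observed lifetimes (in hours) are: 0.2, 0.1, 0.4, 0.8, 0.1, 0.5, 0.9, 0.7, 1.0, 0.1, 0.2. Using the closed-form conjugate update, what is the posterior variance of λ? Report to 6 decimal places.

With a Gamma(shape α, rate β) prior on the exponential rate λ, the posterior after n observations with total T = Σxᵢ is Gamma(α+n, β+T).
Sum of observations T = 5.0 hours; n = 11.
Posterior: Gamma(5.18+11, 8.70+5.0) = Gamma(16.18, 13.70).
Var = α/β² = 0.086206.

0.086206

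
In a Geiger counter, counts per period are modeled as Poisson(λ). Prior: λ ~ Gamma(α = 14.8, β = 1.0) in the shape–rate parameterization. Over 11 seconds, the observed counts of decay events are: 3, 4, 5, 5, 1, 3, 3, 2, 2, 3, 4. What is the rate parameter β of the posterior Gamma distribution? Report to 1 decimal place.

With a Gamma(shape α, rate β) prior, the Poisson likelihood is conjugate: the posterior is Gamma(α + ΣXᵢ, β + n).
Sum of counts S = 35 over n = 11 seconds.
Posterior: Gamma(α+S, β+n) = Gamma(14.8+35, 1.0+11) = Gamma(49.8, 12.0).
Posterior β = 12.0.

12.0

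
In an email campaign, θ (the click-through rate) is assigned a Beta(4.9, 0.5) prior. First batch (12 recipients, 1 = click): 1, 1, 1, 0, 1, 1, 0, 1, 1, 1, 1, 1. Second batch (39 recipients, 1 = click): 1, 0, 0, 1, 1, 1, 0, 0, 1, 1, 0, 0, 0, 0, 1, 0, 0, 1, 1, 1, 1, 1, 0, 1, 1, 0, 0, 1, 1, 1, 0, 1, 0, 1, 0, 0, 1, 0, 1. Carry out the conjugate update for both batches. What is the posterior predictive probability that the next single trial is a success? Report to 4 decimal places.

The Beta prior is conjugate to a Binomial/Bernoulli likelihood; the update adds successes to α and failures to β.
After batch 1: Beta(4.9+10, 0.5+2) = Beta(14.9, 2.5).
After batch 2: Beta(14.9+21, 2.5+18) = Beta(35.9, 20.5).
For a single future Bernoulli trial, P(success | data) = α/(α+β) = 0.6365.

0.6365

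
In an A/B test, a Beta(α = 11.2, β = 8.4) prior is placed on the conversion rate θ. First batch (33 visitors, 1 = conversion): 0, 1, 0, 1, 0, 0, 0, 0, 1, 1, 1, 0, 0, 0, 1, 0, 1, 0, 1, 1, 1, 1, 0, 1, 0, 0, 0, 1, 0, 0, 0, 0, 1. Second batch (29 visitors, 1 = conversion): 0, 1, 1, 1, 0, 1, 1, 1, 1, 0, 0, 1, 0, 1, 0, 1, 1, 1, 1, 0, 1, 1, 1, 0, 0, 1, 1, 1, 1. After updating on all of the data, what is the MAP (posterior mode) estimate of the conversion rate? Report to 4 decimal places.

The Beta prior is conjugate to a Binomial/Bernoulli likelihood; the update adds successes to α and failures to β.
After batch 1: Beta(11.2+14, 8.4+19) = Beta(25.2, 27.4).
After batch 2: Beta(25.2+20, 27.4+9) = Beta(45.2, 36.4).
Mode of Beta(a,b) for a,b>1 is (a−1)/(a+b−2) = 44.2/79.6 = 0.5553.

0.5553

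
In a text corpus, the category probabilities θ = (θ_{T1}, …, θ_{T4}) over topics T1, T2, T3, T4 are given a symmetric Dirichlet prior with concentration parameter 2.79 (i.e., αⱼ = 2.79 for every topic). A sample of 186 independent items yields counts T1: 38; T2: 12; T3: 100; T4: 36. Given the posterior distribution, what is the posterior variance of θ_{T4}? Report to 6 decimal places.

The Dirichlet prior is conjugate to the Multinomial likelihood: each posterior αⱼ = prior αⱼ + observed count nⱼ.
Posterior concentration: (40.79, 14.79, 102.79, 38.79), total = 197.16.
Var[θ_j] = α_j(Σα−α_j)/((Σα)²(Σα+1)) = 38.79·158.37/(197.16²·198.16) = 0.000798.

0.000798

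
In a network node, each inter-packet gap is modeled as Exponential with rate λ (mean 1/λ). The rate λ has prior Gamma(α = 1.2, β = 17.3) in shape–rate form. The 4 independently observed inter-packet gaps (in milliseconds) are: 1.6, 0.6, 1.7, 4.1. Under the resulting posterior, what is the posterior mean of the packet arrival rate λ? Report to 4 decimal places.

0.2055

With a Gamma(shape α, rate β) prior on the exponential rate λ, the posterior after n observations with total T = Σxᵢ is Gamma(α+n, β+T).
Sum of observations T = 8.0 milliseconds; n = 4.
Posterior: Gamma(1.2+4, 17.3+8.0) = Gamma(5.2, 25.3).
Posterior mean of λ = α/β = 5.2/25.3 = 0.2055.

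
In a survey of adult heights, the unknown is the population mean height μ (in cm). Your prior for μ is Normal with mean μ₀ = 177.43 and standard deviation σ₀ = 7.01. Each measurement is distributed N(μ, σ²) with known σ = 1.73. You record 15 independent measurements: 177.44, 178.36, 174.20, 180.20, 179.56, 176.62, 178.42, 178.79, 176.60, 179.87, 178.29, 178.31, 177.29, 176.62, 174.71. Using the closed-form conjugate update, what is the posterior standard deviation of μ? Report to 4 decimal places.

0.4458

For Normal data with known variance σ², a Normal(μ₀, σ₀²) prior on μ is conjugate. Posterior precision = 1/σ₀² + n/σ²; posterior mean is the precision-weighted average of μ₀ and x̄.
σ₀² = 7.01² = 49.1401, σ² = 1.73² = 2.9929; σ² + n·σ₀² = 2.9929 + 15·49.1401 = 740.0944.
Posterior precision = 1/σ₀² + n/σ² = 1/49.1401 + 15/2.9929 = (σ² + n·σ₀²)/(σ₀²σ²) = 740.0944/(49.1401·2.9929); posterior variance σₙ² = σ₀²σ²/(σ² + n·σ₀²) = 49.1401·2.9929/740.0944 = 0.198720.
Posterior SD = √σₙ² = √(49.1401·2.9929/740.0944) = 0.4458.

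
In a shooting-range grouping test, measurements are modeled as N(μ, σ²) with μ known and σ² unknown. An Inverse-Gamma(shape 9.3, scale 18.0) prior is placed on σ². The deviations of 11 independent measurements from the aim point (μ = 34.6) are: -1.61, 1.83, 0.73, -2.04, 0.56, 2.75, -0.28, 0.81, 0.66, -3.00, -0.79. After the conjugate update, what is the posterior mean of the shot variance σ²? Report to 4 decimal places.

2.3662

With known mean μ and an Inverse-Gamma(α, β) prior on σ², the Normal likelihood is conjugate: posterior is Inv-Gamma(α + n/2, β + Σ(xᵢ−μ)²/2).
Σ(xᵢ−μ)² = (-1.61)² + (1.83)² + (0.73)² + (-2.04)² + (0.56)² + (2.75)² + (-0.28)² + (0.81)² + (0.66)² + (-3.00)² + (-0.79)² = 29.3058.
Posterior: Inv-Gamma(9.3 + 11/2, 18.0 + 29.3058/2) = Inv-Gamma(14.80, 32.65290).
E[σ²|data] = β/(α−1) = 32.65290/13.80 = 2.3662.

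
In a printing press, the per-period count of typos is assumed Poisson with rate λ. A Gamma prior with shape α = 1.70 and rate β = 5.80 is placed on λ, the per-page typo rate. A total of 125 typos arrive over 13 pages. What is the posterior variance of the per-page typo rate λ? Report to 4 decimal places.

0.3585

With a Gamma(shape α, rate β) prior, the Poisson likelihood is conjugate: the posterior is Gamma(α + ΣXᵢ, β + n).
Posterior: Gamma(α+S, β+n) = Gamma(1.70+125, 5.80+13) = Gamma(126.70, 18.80).
Var = α/β² = 126.70/18.80² = 0.3585.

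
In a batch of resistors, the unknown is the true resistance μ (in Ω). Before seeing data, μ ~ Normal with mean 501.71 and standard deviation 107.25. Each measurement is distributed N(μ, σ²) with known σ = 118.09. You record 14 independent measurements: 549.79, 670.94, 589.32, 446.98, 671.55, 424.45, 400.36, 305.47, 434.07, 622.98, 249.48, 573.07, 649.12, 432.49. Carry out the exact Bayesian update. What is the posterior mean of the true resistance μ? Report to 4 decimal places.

For Normal data with known variance σ², a Normal(μ₀, σ₀²) prior on μ is conjugate. Posterior precision = 1/σ₀² + n/σ²; posterior mean is the precision-weighted average of μ₀ and x̄.
Σxᵢ = 549.79 + 670.94 + 589.32 + 446.98 + 671.55 + 424.45 + 400.36 + 305.47 + 434.07 + 622.98 + 249.48 + 573.07 + 649.12 + 432.49 = 7020.07, so n·x̄ = 7020.07.
σ₀² = 107.25² = 11502.5625, σ² = 118.09² = 13945.2481; σ² + n·σ₀² = 13945.2481 + 14·11502.5625 = 174981.1231.
Posterior mean = (μ₀/σ₀² + n·x̄/σ²)/(1/σ₀² + n/σ²) = (σ²·μ₀ + σ₀²·n·x̄)/(σ² + n·σ₀²) = (13945.2481·501.71 + 11502.5625·7020.07)/174981.1231 = 87745264.353626/174981.1231 = 501.4556.

501.4556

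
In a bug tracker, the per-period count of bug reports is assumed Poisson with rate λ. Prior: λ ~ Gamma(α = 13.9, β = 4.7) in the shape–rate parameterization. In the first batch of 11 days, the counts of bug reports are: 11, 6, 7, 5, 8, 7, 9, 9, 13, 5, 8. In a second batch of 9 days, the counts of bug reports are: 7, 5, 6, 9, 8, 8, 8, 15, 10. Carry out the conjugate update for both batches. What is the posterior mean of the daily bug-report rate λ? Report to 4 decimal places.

7.2024

With a Gamma(shape α, rate β) prior, the Poisson likelihood is conjugate: the posterior is Gamma(α + ΣXᵢ, β + n).
Batch 1: sum of counts S = 88 over n = 11 days.
After batch 1: Gamma(α+S, β+n) = Gamma(13.9+88, 4.7+11) = Gamma(101.9, 15.7).
Batch 2: sum of counts S = 76 over n = 9 days.
After batch 2: Gamma(α+S, β+n) = Gamma(101.9+76, 15.7+9) = Gamma(177.9, 24.7).
Posterior mean = α/β = 177.9/24.7 = 7.2024.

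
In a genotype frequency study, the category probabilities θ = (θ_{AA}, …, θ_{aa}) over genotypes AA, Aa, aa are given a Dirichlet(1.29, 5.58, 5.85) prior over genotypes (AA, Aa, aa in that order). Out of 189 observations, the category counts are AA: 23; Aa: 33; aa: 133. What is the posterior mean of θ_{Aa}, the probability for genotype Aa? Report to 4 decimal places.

0.1913

The Dirichlet prior is conjugate to the Multinomial likelihood: each posterior αⱼ = prior αⱼ + observed count nⱼ.
Posterior concentration: (24.29, 38.58, 138.85), total = 201.72.
E[θ_{Aa}|data] = α_{Aa}/Σα = 38.58/201.72 = 0.1913.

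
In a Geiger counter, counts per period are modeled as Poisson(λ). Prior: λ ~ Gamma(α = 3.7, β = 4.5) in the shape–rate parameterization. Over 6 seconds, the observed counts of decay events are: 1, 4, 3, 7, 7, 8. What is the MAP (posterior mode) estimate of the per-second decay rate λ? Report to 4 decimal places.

With a Gamma(shape α, rate β) prior, the Poisson likelihood is conjugate: the posterior is Gamma(α + ΣXᵢ, β + n).
Sum of counts S = 30 over n = 6 seconds.
Posterior: Gamma(α+S, β+n) = Gamma(3.7+30, 4.5+6) = Gamma(33.7, 10.5).
Mode of Gamma(α,β) for α≥1 is (α−1)/β = 32.7/10.5 = 3.1143.

3.1143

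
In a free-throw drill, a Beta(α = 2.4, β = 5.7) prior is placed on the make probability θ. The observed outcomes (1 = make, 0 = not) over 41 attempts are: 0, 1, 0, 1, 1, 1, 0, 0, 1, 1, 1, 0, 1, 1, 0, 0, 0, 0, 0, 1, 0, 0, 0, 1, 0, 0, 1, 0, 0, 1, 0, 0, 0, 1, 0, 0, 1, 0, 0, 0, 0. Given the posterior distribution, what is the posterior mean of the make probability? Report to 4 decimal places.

0.3544

The Beta prior is conjugate to a Binomial/Bernoulli likelihood; the update adds successes to α and failures to β.
Posterior: Beta(α+k, β+n−k) = Beta(2.4+15, 5.7+26) = Beta(17.4, 31.7).
Posterior mean = α/(α+β) = 17.4/49.1 = 0.3544.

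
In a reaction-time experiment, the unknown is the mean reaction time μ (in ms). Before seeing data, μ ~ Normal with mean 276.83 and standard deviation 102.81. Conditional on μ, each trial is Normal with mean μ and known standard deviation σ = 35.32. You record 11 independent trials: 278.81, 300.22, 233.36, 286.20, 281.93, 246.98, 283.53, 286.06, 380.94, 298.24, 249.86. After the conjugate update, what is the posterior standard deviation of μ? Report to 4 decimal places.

10.5927

For Normal data with known variance σ², a Normal(μ₀, σ₀²) prior on μ is conjugate. Posterior precision = 1/σ₀² + n/σ²; posterior mean is the precision-weighted average of μ₀ and x̄.
σ₀² = 102.81² = 10569.8961, σ² = 35.32² = 1247.5024; σ² + n·σ₀² = 1247.5024 + 11·10569.8961 = 117516.3595.
Posterior precision = 1/σ₀² + n/σ² = 1/10569.8961 + 11/1247.5024 = (σ² + n·σ₀²)/(σ₀²σ²) = 117516.3595/(10569.8961·1247.5024); posterior variance σₙ² = σ₀²σ²/(σ² + n·σ₀²) = 10569.8961·1247.5024/117516.3595 = 112.205405.
Posterior SD = √σₙ² = √(10569.8961·1247.5024/117516.3595) = 10.5927.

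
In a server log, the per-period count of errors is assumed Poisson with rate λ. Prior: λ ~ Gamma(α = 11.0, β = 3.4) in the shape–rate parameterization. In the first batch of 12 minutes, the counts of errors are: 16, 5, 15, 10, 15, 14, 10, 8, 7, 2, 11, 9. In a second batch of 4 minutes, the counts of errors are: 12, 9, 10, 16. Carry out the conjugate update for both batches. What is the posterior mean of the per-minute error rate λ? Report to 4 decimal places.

9.2784

With a Gamma(shape α, rate β) prior, the Poisson likelihood is conjugate: the posterior is Gamma(α + ΣXᵢ, β + n).
Batch 1: sum of counts S = 122 over n = 12 minutes.
After batch 1: Gamma(α+S, β+n) = Gamma(11.0+122, 3.4+12) = Gamma(133.0, 15.4).
Batch 2: sum of counts S = 47 over n = 4 minutes.
After batch 2: Gamma(α+S, β+n) = Gamma(133.0+47, 15.4+4) = Gamma(180.0, 19.4).
Posterior mean = α/β = 180.0/19.4 = 9.2784.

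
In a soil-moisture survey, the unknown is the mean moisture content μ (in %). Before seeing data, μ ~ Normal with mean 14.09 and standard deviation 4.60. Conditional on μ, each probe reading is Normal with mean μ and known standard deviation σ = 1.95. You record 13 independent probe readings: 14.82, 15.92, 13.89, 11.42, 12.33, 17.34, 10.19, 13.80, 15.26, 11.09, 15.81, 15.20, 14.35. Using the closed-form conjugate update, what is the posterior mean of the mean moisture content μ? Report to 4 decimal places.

For Normal data with known variance σ², a Normal(μ₀, σ₀²) prior on μ is conjugate. Posterior precision = 1/σ₀² + n/σ²; posterior mean is the precision-weighted average of μ₀ and x̄.
Σxᵢ = 14.82 + 15.92 + 13.89 + 11.42 + 12.33 + 17.34 + 10.19 + 13.80 + 15.26 + 11.09 + 15.81 + 15.20 + 14.35 = 181.42, so n·x̄ = 181.42.
σ₀² = 4.60² = 21.16, σ² = 1.95² = 3.8025; σ² + n·σ₀² = 3.8025 + 13·21.16 = 278.8825.
Posterior mean = (μ₀/σ₀² + n·x̄/σ²)/(1/σ₀² + n/σ²) = (σ²·μ₀ + σ₀²·n·x̄)/(σ² + n·σ₀²) = (3.8025·14.09 + 21.16·181.42)/278.8825 = 3892.424425/278.8825 = 13.9572.

13.9572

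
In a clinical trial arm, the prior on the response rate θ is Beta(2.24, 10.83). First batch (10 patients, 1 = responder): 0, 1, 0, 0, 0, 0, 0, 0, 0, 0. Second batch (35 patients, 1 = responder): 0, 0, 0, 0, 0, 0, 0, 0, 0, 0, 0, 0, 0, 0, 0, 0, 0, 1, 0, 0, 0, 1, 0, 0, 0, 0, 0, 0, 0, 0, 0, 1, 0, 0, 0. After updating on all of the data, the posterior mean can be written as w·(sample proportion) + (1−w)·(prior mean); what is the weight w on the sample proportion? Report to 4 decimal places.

0.7749

The Beta prior is conjugate to a Binomial/Bernoulli likelihood; the update adds successes to α and failures to β.
Total number of patients: n = 10 + 35 = 45.
Posterior mean = (α₀+k)/(α₀+β₀+n) = [n/(α₀+β₀+n)]·(k/n) + [(α₀+β₀)/(α₀+β₀+n)]·α₀/(α₀+β₀), so only n and the prior enter the weight.
The weight on the data is w = n/(α₀+β₀+n) = 45/(2.24+10.83+45) = 45/58.07 = 0.7749.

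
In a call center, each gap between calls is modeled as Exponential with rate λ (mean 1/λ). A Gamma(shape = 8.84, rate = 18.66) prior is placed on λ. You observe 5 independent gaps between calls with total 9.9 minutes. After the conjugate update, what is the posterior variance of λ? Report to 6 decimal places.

0.016968

With a Gamma(shape α, rate β) prior on the exponential rate λ, the posterior after n observations with total T = Σxᵢ is Gamma(α+n, β+T).
Posterior: Gamma(8.84+5, 18.66+9.9) = Gamma(13.84, 28.56).
Var = α/β² = 0.016968.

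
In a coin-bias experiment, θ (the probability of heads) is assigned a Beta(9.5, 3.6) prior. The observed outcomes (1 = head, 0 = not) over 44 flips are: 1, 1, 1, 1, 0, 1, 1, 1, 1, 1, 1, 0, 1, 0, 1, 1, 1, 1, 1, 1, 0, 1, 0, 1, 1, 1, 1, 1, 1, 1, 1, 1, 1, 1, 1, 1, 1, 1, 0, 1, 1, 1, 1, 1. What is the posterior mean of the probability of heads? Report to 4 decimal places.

0.8319

The Beta prior is conjugate to a Binomial/Bernoulli likelihood; the update adds successes to α and failures to β.
Posterior: Beta(α+k, β+n−k) = Beta(9.5+38, 3.6+6) = Beta(47.5, 9.6).
Posterior mean = α/(α+β) = 47.5/57.1 = 0.8319.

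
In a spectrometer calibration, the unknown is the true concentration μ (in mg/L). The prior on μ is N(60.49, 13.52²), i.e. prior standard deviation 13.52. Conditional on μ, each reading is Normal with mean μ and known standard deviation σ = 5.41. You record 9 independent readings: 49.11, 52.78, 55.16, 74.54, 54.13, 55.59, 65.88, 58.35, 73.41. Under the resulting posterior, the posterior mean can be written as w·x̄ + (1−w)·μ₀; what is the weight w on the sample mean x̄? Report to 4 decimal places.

For Normal data with known variance σ², a Normal(μ₀, σ₀²) prior on μ is conjugate. Posterior precision = 1/σ₀² + n/σ²; posterior mean is the precision-weighted average of μ₀ and x̄.
σ₀² = 13.52² = 182.7904, σ² = 5.41² = 29.2681. Prior precision 1/σ₀² = 1/182.7904; data precision n/σ² = 9/29.2681.
w = (n/σ²)/(1/σ₀² + n/σ²) = n·σ₀²/(σ² + n·σ₀²) = 9·182.7904/(29.2681 + 9·182.7904) = 1645.1136/1674.3817 = 0.9825.

0.9825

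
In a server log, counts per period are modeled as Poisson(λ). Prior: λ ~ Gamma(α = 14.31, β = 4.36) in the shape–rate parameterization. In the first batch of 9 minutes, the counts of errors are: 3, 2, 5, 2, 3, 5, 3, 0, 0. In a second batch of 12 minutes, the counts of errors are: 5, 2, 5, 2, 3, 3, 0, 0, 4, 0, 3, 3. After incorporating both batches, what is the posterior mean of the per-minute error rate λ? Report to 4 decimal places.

With a Gamma(shape α, rate β) prior, the Poisson likelihood is conjugate: the posterior is Gamma(α + ΣXᵢ, β + n).
Batch 1: sum of counts S = 23 over n = 9 minutes.
After batch 1: Gamma(α+S, β+n) = Gamma(14.31+23, 4.36+9) = Gamma(37.31, 13.36).
Batch 2: sum of counts S = 30 over n = 12 minutes.
After batch 2: Gamma(α+S, β+n) = Gamma(37.31+30, 13.36+12) = Gamma(67.31, 25.36).
Posterior mean = α/β = 67.31/25.36 = 2.6542.

2.6542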